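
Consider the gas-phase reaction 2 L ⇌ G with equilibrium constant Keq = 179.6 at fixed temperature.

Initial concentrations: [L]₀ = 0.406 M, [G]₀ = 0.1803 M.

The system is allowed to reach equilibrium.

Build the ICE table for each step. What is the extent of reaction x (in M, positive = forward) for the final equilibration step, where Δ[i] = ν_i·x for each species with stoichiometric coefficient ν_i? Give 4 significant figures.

Q₀ = 1.094 vs Keq = 179.6 ⇒ Q<K, forward
Step 1:
                   L          G
  init         0.406     0.1803
  Δ          -0.3612     0.1806
  eq         0.04483     0.3609
  solve Keq expr → x = 0.1806; check Q = 179.6

x = 0.1806 M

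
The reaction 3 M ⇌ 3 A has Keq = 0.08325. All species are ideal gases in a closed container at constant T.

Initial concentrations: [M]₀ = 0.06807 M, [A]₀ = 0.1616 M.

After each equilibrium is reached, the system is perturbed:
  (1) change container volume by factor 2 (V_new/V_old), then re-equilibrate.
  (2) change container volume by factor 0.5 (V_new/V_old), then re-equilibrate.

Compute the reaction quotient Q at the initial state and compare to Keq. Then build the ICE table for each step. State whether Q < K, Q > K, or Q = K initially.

Q₀ = 13.38; Q > K (proceeds reverse)

Q₀ = 13.38 vs Keq = 0.08325 ⇒ Q>K, reverse
Step 1:
                  M         A
  I         0.06807    0.1616
  C          0.0918   -0.0918
  E          0.1599    0.0698
  solve Keq expr → x = -0.0306; check Q = 0.08325
Then change container volume by factor 2 (V_new/V_old).
Step 2:
                  M         A
  I         0.07993    0.0349
  C               0         0
  E         0.07993    0.0349
  solve Keq expr → x = 0; check Q = 0.08325
Then change container volume by factor 0.5 (V_new/V_old).
Step 3:
                  M         A
  I          0.1599    0.0698
  C               0         0
  E          0.1599    0.0698
  solve Keq expr → x = 0; check Q = 0.08325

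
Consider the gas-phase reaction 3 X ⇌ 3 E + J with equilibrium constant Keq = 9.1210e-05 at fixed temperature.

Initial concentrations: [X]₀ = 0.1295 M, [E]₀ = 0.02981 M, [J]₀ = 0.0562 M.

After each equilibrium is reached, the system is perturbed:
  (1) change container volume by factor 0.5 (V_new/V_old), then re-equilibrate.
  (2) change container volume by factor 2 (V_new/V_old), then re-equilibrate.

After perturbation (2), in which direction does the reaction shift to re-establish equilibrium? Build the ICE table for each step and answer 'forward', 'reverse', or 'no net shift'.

Direction: forward

Q₀ = 6.8551e-04 vs Keq = 9.1210e-05 ⇒ Q>K, reverse
Step 1:
                    X           E           J
  Initial      0.1295     0.02981      0.0562
  Change      0.01266    -0.01266   -0.004221
  Equil        0.1422     0.01715     0.05198
  solve Keq expr → x = -0.004221; check Q = 9.1210e-05
Then change container volume by factor 0.5 (V_new/V_old).
Step 2:
                    X           E           J
  Initial      0.2843     0.03429       0.104
  Change     0.006284   -0.006284   -0.002095
  Equil        0.2906     0.02801      0.1019
  solve Keq expr → x = -0.002095; check Q = 9.1210e-05
Then change container volume by factor 2 (V_new/V_old).
Step 3:
                    X           E           J
  Initial      0.1453     0.01401     0.05093
  Change    -0.003142    0.003142    0.001047
  Equil        0.1422     0.01715     0.05198
  solve Keq expr → x = 0.001047; check Q = 9.1210e-05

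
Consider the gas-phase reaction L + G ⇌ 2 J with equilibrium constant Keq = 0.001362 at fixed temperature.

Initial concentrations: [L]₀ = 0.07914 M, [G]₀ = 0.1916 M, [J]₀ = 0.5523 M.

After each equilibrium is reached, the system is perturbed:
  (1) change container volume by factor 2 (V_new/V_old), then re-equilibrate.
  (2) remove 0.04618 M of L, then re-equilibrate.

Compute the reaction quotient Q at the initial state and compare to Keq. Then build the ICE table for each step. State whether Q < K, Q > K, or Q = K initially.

Q₀ = 20.12 vs Keq = 0.001362 ⇒ Q>K, reverse
Step 1:
                    L           G           J
  I           0.07914      0.1916      0.5523
  C            0.2688      0.2688     -0.5375
  E            0.3479      0.4604     0.01477
  solve Keq expr → x = -0.2688; check Q = 0.001362
Then change container volume by factor 2 (V_new/V_old).
Step 2:
                    L           G           J
  I             0.174      0.2302    0.007385
  C                 0           0           0
  E             0.174      0.2302    0.007385
  solve Keq expr → x = 0; check Q = 0.001362
Then remove 0.04618 M of L.
Step 3:
                    L           G           J
  I            0.1278      0.2302    0.007385
  C        5.1788e-04  5.1788e-04   -0.001036
  E            0.1283      0.2307    0.006349
  solve Keq expr → x = -5.1788e-04; check Q = 0.001362

Q₀ = 20.12; Q > K (proceeds reverse)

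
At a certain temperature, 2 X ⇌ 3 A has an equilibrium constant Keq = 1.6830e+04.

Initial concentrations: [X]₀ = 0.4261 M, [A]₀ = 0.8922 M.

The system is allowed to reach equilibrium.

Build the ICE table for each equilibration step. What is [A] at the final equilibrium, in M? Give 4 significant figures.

[A]_eq = 1.51 M

Q₀ = 3.912 vs Keq = 1.6830e+04 ⇒ Q<K, forward
Step 1:
                    X           A
  I            0.4261      0.8922
  C           -0.4118      0.6177
  E            0.0143        1.51
  solve Keq expr → x = 0.2059; check Q = 1.6830e+04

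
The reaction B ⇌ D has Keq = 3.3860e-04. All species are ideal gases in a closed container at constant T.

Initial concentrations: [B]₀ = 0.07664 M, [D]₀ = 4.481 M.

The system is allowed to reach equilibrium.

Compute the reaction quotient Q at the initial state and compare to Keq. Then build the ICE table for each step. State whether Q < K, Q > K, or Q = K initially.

Q₀ = 58.47 vs Keq = 3.3860e-04 ⇒ Q>K, reverse
Step 1:
                    B           D
  Initial     0.07664       4.481
  Change        4.479      -4.479
  Equil         4.556    0.001543
  solve Keq expr → x = -4.479; check Q = 3.3860e-04

Q₀ = 58.47; Q > K (proceeds reverse)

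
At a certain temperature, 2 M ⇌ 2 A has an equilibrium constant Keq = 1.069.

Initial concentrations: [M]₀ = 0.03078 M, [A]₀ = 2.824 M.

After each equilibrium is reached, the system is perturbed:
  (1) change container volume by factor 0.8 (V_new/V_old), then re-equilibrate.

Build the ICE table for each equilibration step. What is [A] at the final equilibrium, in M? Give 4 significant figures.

Q₀ = 8418 vs Keq = 1.069 ⇒ Q>K, reverse
Step 1:
                   M          A
  init       0.03078      2.824
  Δ            1.373     -1.373
  eq           1.404      1.451
  solve Keq expr → x = -0.6864; check Q = 1.069
Then change container volume by factor 0.8 (V_new/V_old).
Step 2:
                   M          A
  init         1.754      1.814
  Δ                0          0
  eq           1.754      1.814
  solve Keq expr → x = 0; check Q = 1.069

[A]_eq = 1.814 M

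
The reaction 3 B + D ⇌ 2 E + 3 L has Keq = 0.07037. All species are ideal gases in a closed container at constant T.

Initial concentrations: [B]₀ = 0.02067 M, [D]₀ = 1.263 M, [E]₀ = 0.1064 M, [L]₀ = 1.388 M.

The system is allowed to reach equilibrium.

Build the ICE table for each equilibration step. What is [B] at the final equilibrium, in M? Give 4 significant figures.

[B]_eq = 0.1595 M

Q₀ = 2714 vs Keq = 0.07037 ⇒ Q>K, reverse
Step 1:
                   B          D          E          L
  I          0.02067      1.263     0.1064      1.388
  C           0.1388    0.04628   -0.09255    -0.1388
  E           0.1595      1.309    0.01385      1.249
  solve Keq expr → x = -0.04628; check Q = 0.07037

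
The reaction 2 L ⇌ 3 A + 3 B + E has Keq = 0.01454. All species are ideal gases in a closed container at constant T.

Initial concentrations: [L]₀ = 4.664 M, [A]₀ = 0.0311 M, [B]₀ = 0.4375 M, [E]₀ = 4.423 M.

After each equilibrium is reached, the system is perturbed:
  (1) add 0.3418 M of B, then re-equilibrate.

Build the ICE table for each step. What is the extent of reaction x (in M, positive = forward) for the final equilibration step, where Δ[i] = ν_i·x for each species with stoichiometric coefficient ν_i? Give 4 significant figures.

x = -0.03222 M

Q₀ = 5.1217e-07 vs Keq = 0.01454 ⇒ Q<K, forward
Step 1:
                  L         A         B         E
  I           4.664    0.0311    0.4375     4.423
  C         -0.2836    0.4254    0.4254    0.1418
  E            4.38    0.4565    0.8629     4.565
  solve Keq expr → x = 0.1418; check Q = 0.01454
Then add 0.3418 M of B.
Step 2:
                  L         A         B         E
  I            4.38    0.4565     1.205     4.565
  C         0.06444  -0.09667  -0.09667  -0.03222
  E           4.445    0.3598     1.108     4.533
  solve Keq expr → x = -0.03222; check Q = 0.01454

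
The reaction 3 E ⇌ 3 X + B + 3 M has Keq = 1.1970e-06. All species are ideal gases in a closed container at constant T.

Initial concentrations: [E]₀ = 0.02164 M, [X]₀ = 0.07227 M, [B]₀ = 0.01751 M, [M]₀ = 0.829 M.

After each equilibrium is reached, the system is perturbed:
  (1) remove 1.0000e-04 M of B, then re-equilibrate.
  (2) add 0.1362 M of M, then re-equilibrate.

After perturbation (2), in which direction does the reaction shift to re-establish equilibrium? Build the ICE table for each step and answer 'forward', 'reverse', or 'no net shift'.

Q₀ = 0.3716 vs Keq = 1.1970e-06 ⇒ Q>K, reverse
Step 1:
                  E         X         B         M
  init      0.02164   0.07227   0.01751     0.829
  Δ         0.05215  -0.05215  -0.01738  -0.05215
  eq        0.07379   0.02012 1.2600e-04    0.7768
  solve Keq expr → x = -0.01738; check Q = 1.1970e-06
Then remove 1.0000e-04 M of B.
Step 2:
                  E         X         B         M
  init      0.07379   0.02012 2.5997e-05    0.7768
  Δ       -2.8014e-04 2.8014e-04 9.3379e-05 2.8014e-04
  eq        0.07351    0.0204 1.1938e-04    0.7771
  solve Keq expr → x = 9.3379e-05; check Q = 1.1970e-06
Then add 0.1362 M of M.
Step 3:
                  E         X         B         M
  init      0.07351    0.0204 1.1938e-04    0.9133
  Δ       1.3187e-04 -1.3187e-04 -4.3956e-05 -1.3187e-04
  eq        0.07364   0.02027 7.5420e-05    0.9132
  solve Keq expr → x = -4.3956e-05; check Q = 1.1970e-06

Direction: reverse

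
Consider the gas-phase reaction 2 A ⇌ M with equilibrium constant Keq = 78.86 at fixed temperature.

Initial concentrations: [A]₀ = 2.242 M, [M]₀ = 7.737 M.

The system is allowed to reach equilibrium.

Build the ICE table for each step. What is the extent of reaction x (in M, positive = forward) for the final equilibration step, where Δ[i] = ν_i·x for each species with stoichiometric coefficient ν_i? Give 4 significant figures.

Q₀ = 1.539 vs Keq = 78.86 ⇒ Q<K, forward
Step 1:
                  A         M
  I           2.242     7.737
  C           -1.91     0.955
  E           0.332     8.692
  solve Keq expr → x = 0.955; check Q = 78.86

x = 0.955 M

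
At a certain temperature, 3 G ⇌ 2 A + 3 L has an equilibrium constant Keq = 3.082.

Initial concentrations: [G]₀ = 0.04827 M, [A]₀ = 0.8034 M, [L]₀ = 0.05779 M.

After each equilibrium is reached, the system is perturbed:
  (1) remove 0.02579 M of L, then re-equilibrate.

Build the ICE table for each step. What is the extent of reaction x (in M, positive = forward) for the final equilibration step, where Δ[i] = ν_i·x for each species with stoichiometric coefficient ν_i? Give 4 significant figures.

x = 0.00318 M

Q₀ = 1.108 vs Keq = 3.082 ⇒ Q<K, forward
Step 1:
                    G           A           L
  init        0.04827      0.8034     0.05779
  Δ         -0.008635    0.005757    0.008635
  eq          0.03963      0.8092     0.06643
  solve Keq expr → x = 0.002878; check Q = 3.082
Then remove 0.02579 M of L.
Step 2:
                    G           A           L
  init        0.03963      0.8092     0.04064
  Δ          -0.00954     0.00636     0.00954
  eq           0.0301      0.8155     0.05017
  solve Keq expr → x = 0.00318; check Q = 3.082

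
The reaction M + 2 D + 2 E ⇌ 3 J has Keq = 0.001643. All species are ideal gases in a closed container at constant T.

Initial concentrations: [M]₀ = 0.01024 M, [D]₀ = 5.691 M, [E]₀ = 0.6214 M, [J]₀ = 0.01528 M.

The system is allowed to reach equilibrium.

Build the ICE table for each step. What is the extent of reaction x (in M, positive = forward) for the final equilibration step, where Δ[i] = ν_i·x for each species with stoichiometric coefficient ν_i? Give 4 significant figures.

Q₀ = 2.7858e-05 vs Keq = 0.001643 ⇒ Q<K, forward
Step 1:
                  M         D         E         J
  init      0.01024     5.691    0.6214   0.01528
  Δ       -0.007482  -0.01496  -0.01496   0.02245
  eq       0.002758     5.676    0.6064   0.03773
  solve Keq expr → x = 0.007482; check Q = 0.001643

x = 0.007482 M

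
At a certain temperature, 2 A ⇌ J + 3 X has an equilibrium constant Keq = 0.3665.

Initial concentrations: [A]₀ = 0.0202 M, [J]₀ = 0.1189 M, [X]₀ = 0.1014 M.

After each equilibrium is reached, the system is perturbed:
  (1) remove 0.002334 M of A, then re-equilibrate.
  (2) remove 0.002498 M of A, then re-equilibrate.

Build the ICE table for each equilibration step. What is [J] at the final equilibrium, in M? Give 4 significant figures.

Q₀ = 0.3038 vs Keq = 0.3665 ⇒ Q<K, forward
Step 1:
                  A         J         X
  I          0.0202    0.1189    0.1014
  C       -0.001248 6.2386e-04  0.001872
  E         0.01895    0.1195    0.1033
  solve Keq expr → x = 6.2386e-04; check Q = 0.3665
Then remove 0.002334 M of A.
Step 2:
                  A         J         X
  I         0.01662    0.1195    0.1033
  C        0.001611 -8.0549e-04 -0.002416
  E         0.01823    0.1187    0.1009
  solve Keq expr → x = -8.0549e-04; check Q = 0.3665
Then remove 0.002498 M of A.
Step 3:
                  A         J         X
  I         0.01573    0.1187    0.1009
  C        0.001733 -8.6674e-04   -0.0026
  E         0.01746    0.1179   0.09825
  solve Keq expr → x = -8.6674e-04; check Q = 0.3665

[J]_eq = 0.1179 M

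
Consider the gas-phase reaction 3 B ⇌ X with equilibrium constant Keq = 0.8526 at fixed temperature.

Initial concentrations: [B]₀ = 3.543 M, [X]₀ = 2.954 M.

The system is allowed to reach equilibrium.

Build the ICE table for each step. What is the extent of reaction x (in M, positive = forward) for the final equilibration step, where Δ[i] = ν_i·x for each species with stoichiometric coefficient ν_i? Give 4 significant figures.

x = 0.6424 M

Q₀ = 0.06642 vs Keq = 0.8526 ⇒ Q<K, forward
Step 1:
                  B         X
  Initial     3.543     2.954
  Change     -1.927    0.6424
  Equil       1.616     3.596
  solve Keq expr → x = 0.6424; check Q = 0.8526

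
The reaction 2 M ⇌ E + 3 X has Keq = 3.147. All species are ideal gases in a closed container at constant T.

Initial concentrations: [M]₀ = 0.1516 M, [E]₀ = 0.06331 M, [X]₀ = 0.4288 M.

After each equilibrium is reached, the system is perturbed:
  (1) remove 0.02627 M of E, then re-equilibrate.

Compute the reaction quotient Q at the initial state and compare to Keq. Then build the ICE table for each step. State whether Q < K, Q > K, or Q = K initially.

Q₀ = 0.2172; Q < K (proceeds forward)

Q₀ = 0.2172 vs Keq = 3.147 ⇒ Q<K, forward
Step 1:
                  M         E         X
  Initial    0.1516   0.06331    0.4288
  Change   -0.07861    0.0393    0.1179
  Equil     0.07299    0.1026    0.5467
  solve Keq expr → x = 0.0393; check Q = 3.147
Then remove 0.02627 M of E.
Step 2:
                  M         E         X
  Initial   0.07299   0.07634    0.5467
  Change  -0.006825  0.003413   0.01024
  Equil     0.06617   0.07976    0.5569
  solve Keq expr → x = 0.003413; check Q = 3.147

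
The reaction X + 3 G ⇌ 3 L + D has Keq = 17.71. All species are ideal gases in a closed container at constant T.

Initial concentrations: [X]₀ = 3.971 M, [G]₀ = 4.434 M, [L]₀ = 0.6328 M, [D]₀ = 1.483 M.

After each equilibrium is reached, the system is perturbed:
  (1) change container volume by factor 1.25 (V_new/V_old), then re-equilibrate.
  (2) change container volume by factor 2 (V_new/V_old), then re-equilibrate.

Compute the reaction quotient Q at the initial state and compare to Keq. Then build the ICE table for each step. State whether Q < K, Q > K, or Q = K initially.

Q₀ = 0.001086; Q < K (proceeds forward)

Q₀ = 0.001086 vs Keq = 17.71 ⇒ Q<K, forward
Step 1:
                  X         G         L         D
  Initial     3.971     4.434    0.6328     1.483
  Change     -1.027    -3.082     3.082     1.027
  Equil       2.944     1.352     3.715      2.51
  solve Keq expr → x = 1.027; check Q = 17.71
Then change container volume by factor 1.25 (V_new/V_old).
Step 2:
                  X         G         L         D
  Initial     2.355     1.081     2.972     2.008
  Change          0         0         0         0
  Equil       2.355     1.081     2.972     2.008
  solve Keq expr → x = 0; check Q = 17.71
Then change container volume by factor 2 (V_new/V_old).
Step 3:
                  X         G         L         D
  Initial     1.177    0.5407     1.486     1.004
  Change          0         0         0         0
  Equil       1.177    0.5407     1.486     1.004
  solve Keq expr → x = 0; check Q = 17.71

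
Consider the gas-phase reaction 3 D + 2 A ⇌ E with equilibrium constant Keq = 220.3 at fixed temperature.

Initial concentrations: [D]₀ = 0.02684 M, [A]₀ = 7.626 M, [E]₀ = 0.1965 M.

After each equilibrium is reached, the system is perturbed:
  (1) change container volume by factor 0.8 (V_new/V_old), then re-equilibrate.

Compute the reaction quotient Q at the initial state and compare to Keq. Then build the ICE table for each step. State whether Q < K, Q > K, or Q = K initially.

Q₀ = 174.8 vs Keq = 220.3 ⇒ Q<K, forward
Step 1:
                   D          A          E
  I          0.02684      7.626     0.1965
  C        -0.001964  -0.001309 6.5463e-04
  E          0.02488      7.625     0.1972
  solve Keq expr → x = 6.5463e-04; check Q = 220.3
Then change container volume by factor 0.8 (V_new/V_old).
Step 2:
                   D          A          E
  I           0.0311      9.531     0.2464
  C        -0.007912  -0.005274   0.002637
  E          0.02318      9.526     0.2491
  solve Keq expr → x = 0.002637; check Q = 220.3

Q₀ = 174.8; Q < K (proceeds forward)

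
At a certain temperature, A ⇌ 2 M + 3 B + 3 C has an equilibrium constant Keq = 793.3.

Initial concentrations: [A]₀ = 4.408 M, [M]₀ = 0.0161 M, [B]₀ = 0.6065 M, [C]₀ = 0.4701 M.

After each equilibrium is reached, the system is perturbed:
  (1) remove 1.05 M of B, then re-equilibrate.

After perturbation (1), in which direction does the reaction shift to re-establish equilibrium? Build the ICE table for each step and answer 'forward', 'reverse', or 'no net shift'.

Direction: forward

Q₀ = 1.3629e-06 vs Keq = 793.3 ⇒ Q<K, forward
Step 1:
                    A           M           B           C
  I             4.408      0.0161      0.6065      0.4701
  C            -0.862       1.724       2.586       2.586
  E             3.546        1.74       3.193       3.056
  solve Keq expr → x = 0.862; check Q = 793.3
Then remove 1.05 M of B.
Step 2:
                    A           M           B           C
  I             3.546        1.74       2.143       3.056
  C           -0.1322      0.2644      0.3966      0.3966
  E             3.414       2.005       2.539       3.453
  solve Keq expr → x = 0.1322; check Q = 793.3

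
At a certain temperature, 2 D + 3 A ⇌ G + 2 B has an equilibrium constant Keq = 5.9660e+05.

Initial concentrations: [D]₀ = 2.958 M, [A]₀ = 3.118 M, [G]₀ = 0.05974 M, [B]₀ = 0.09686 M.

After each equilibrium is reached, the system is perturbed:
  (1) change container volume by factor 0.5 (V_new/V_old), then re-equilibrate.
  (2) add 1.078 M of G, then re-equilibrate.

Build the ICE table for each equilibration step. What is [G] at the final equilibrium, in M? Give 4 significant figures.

Q₀ = 2.1131e-06 vs Keq = 5.9660e+05 ⇒ Q<K, forward
Step 1:
                   D          A          G          B
  Initial      2.958      3.118    0.05974    0.09686
  Change      -2.064     -3.096      1.032      2.064
  Equil        0.894    0.02203      1.092      2.161
  solve Keq expr → x = 1.032; check Q = 5.9660e+05
Then change container volume by factor 0.5 (V_new/V_old).
Step 2:
                   D          A          G          B
  Initial      1.788    0.04406      2.183      4.322
  Change    -0.01075   -0.01612   0.005374    0.01075
  Equil        1.777    0.02794      2.189      4.332
  solve Keq expr → x = 0.005374; check Q = 5.9660e+05
Then add 1.078 M of G.
Step 3:
                   D          A          G          B
  Initial      1.777    0.02794      3.267      4.332
  Change    0.002627   0.003941  -0.001314  -0.002627
  Equil         1.78    0.03188      3.266       4.33
  solve Keq expr → x = -0.001314; check Q = 5.9660e+05

[G]_eq = 3.266 M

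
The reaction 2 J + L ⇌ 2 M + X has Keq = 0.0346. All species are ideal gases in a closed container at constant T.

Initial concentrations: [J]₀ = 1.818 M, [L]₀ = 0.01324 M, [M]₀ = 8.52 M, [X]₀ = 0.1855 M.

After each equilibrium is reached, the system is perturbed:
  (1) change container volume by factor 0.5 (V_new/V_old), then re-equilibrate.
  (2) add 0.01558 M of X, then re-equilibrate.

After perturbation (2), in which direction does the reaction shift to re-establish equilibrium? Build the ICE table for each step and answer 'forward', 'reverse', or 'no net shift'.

Direction: reverse

Q₀ = 307.7 vs Keq = 0.0346 ⇒ Q>K, reverse
Step 1:
                    J           L           M           X
  init          1.818     0.01324        8.52      0.1855
  Δ              0.37       0.185       -0.37      -0.185
  eq            2.188      0.1982        8.15  4.9438e-04
  solve Keq expr → x = -0.185; check Q = 0.0346
Then change container volume by factor 0.5 (V_new/V_old).
Step 2:
                    J           L           M           X
  init          4.376      0.3965        16.3  9.8877e-04
  Δ                 0           0           0           0
  eq            4.376      0.3965        16.3  9.8877e-04
  solve Keq expr → x = 0; check Q = 0.0346
Then add 0.01558 M of X.
Step 3:
                    J           L           M           X
  init          4.376      0.3965        16.3     0.01657
  Δ           0.03105     0.01552    -0.03105    -0.01552
  eq            4.407       0.412       16.27    0.001046
  solve Keq expr → x = -0.01552; check Q = 0.0346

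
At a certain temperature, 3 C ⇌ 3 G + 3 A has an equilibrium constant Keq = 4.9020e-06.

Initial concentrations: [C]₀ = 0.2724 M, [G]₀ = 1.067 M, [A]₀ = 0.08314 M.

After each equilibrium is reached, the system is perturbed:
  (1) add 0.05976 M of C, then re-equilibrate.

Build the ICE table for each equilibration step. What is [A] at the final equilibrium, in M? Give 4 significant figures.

Q₀ = 0.03454 vs Keq = 4.9020e-06 ⇒ Q>K, reverse
Step 1:
                  C         G         A
  init       0.2724     1.067   0.08314
  Δ         0.07714  -0.07714  -0.07714
  eq         0.3495    0.9899  0.005999
  solve Keq expr → x = -0.02571; check Q = 4.9020e-06
Then add 0.05976 M of C.
Step 2:
                  C         G         A
  init       0.4093    0.9899  0.005999
  Δ       -0.001001  0.001001  0.001001
  eq         0.4083    0.9909     0.007
  solve Keq expr → x = 3.3377e-04; check Q = 4.9020e-06

[A]_eq = 0.007 M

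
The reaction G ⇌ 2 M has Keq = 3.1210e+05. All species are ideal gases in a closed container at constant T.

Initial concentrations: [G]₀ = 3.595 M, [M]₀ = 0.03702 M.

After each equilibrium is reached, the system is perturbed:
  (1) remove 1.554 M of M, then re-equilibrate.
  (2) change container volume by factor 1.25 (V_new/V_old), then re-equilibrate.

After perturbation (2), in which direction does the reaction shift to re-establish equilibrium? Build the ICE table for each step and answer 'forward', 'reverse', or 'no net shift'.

Q₀ = 3.8122e-04 vs Keq = 3.1210e+05 ⇒ Q<K, forward
Step 1:
                    G           M
  Initial       3.595     0.03702
  Change       -3.595        7.19
  Equil    1.6733e-04       7.227
  solve Keq expr → x = 3.595; check Q = 3.1210e+05
Then remove 1.554 M of M.
Step 2:
                    G           M
  Initial  1.6733e-04       5.673
  Change  -6.4224e-05  1.2845e-04
  Equil    1.0311e-04       5.673
  solve Keq expr → x = 6.4224e-05; check Q = 3.1210e+05
Then change container volume by factor 1.25 (V_new/V_old).
Step 3:
                    G           M
  Initial  8.2488e-05       4.538
  Change  -1.6497e-05  3.2993e-05
  Equil    6.5992e-05       4.538
  solve Keq expr → x = 1.6497e-05; check Q = 3.1210e+05

Direction: forward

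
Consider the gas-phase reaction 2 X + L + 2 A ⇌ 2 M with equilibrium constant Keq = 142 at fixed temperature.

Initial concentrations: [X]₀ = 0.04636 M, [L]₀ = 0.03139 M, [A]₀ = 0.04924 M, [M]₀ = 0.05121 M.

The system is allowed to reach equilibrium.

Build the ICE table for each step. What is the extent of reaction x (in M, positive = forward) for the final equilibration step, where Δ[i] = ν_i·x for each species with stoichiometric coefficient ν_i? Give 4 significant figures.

x = -0.01689 M

Q₀ = 1.6032e+04 vs Keq = 142 ⇒ Q>K, reverse
Step 1:
                    X           L           A           M
  I           0.04636     0.03139     0.04924     0.05121
  C           0.03379     0.01689     0.03379    -0.03379
  E           0.08015     0.04828     0.08303     0.01742
  solve Keq expr → x = -0.01689; check Q = 142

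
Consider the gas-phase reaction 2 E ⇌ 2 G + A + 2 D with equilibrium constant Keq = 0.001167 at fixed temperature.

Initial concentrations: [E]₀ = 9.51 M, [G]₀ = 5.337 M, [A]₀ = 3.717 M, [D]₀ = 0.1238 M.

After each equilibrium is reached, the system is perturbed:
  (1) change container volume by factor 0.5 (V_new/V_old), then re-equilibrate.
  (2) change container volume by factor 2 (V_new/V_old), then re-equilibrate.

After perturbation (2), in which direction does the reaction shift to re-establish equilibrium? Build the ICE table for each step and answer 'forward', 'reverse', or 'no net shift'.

Q₀ = 0.01794 vs Keq = 0.001167 ⇒ Q>K, reverse
Step 1:
                   E          G          A          D
  I             9.51      5.337      3.717     0.1238
  C          0.09117   -0.09117   -0.04558   -0.09117
  E            9.601      5.246      3.671    0.03263
  solve Keq expr → x = -0.04558; check Q = 0.001167
Then change container volume by factor 0.5 (V_new/V_old).
Step 2:
                   E          G          A          D
  I             19.2      10.49      7.343    0.06526
  C          0.04201   -0.04201   -0.02101   -0.04201
  E            19.24      10.45      7.322    0.02325
  solve Keq expr → x = -0.02101; check Q = 0.001167
Then change container volume by factor 2 (V_new/V_old).
Step 3:
                   E          G          A          D
  I            9.622      5.225      3.661    0.01163
  C         -0.02101    0.02101     0.0105    0.02101
  E            9.601      5.246      3.671    0.03263
  solve Keq expr → x = 0.0105; check Q = 0.001167

Direction: forward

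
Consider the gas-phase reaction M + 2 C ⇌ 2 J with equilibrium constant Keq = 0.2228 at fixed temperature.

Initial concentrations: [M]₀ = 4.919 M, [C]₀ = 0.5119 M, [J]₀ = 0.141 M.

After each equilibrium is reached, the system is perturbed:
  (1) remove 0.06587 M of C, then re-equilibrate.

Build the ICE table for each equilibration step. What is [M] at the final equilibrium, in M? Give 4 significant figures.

[M]_eq = 4.84 M

Q₀ = 0.01542 vs Keq = 0.2228 ⇒ Q<K, forward
Step 1:
                    M           C           J
  init          4.919      0.5119       0.141
  Δ          -0.09566     -0.1913      0.1913
  eq            4.823      0.3206      0.3323
  solve Keq expr → x = 0.09566; check Q = 0.2228
Then remove 0.06587 M of C.
Step 2:
                    M           C           J
  init          4.823      0.2547      0.3323
  Δ           0.01664     0.03328    -0.03328
  eq             4.84       0.288       0.299
  solve Keq expr → x = -0.01664; check Q = 0.2228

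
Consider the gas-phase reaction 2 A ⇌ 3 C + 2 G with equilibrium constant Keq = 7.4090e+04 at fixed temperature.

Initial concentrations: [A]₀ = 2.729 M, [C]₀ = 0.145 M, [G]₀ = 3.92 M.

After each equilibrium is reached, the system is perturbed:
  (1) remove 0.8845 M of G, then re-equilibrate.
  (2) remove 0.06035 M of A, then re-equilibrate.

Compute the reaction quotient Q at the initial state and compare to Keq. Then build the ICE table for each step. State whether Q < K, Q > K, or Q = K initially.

Q₀ = 0.00629; Q < K (proceeds forward)

Q₀ = 0.00629 vs Keq = 7.4090e+04 ⇒ Q<K, forward
Step 1:
                    A           C           G
  init          2.729       0.145        3.92
  Δ            -2.542       3.813       2.542
  eq           0.1869       3.958       6.462
  solve Keq expr → x = 1.271; check Q = 7.4090e+04
Then remove 0.8845 M of G.
Step 2:
                    A           C           G
  init         0.1869       3.958       5.578
  Δ          -0.02282     0.03423     0.02282
  eq           0.1641       3.992         5.6
  solve Keq expr → x = 0.01141; check Q = 7.4090e+04
Then remove 0.06035 M of A.
Step 3:
                    A           C           G
  init         0.1038       3.992         5.6
  Δ           0.05386    -0.08079    -0.05386
  eq           0.1576       3.912       5.547
  solve Keq expr → x = -0.02693; check Q = 7.4090e+04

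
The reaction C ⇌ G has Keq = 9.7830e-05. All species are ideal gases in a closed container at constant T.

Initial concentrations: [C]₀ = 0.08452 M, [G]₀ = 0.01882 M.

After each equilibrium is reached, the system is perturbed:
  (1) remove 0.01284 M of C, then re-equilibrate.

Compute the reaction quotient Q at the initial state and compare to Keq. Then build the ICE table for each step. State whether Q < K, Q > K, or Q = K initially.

Q₀ = 0.2227; Q > K (proceeds reverse)

Q₀ = 0.2227 vs Keq = 9.7830e-05 ⇒ Q>K, reverse
Step 1:
                   C          G
  Initial    0.08452    0.01882
  Change     0.01881   -0.01881
  Equil       0.1033 1.0109e-05
  solve Keq expr → x = -0.01881; check Q = 9.7830e-05
Then remove 0.01284 M of C.
Step 2:
                   C          G
  Initial    0.09049 1.0109e-05
  Change  1.2560e-06 -1.2560e-06
  Equil      0.09049 8.8527e-06
  solve Keq expr → x = -1.2560e-06; check Q = 9.7830e-05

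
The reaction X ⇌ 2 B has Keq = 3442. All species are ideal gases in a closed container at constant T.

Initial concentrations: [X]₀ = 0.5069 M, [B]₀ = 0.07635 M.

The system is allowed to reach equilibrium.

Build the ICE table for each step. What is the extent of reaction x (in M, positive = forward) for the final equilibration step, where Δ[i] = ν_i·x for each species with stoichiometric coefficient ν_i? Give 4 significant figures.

x = 0.5066 M

Q₀ = 0.0115 vs Keq = 3442 ⇒ Q<K, forward
Step 1:
                  X         B
  Initial    0.5069   0.07635
  Change    -0.5066     1.013
  Equil   3.4484e-04     1.089
  solve Keq expr → x = 0.5066; check Q = 3442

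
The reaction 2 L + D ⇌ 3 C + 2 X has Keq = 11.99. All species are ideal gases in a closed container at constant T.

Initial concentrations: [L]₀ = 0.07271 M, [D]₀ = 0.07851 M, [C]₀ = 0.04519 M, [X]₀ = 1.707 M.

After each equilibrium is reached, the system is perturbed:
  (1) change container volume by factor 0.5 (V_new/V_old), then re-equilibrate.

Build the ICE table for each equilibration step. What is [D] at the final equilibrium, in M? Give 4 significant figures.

Q₀ = 0.6479 vs Keq = 11.99 ⇒ Q<K, forward
Step 1:
                  L         D         C         X
  I         0.07271   0.07851   0.04519     1.707
  C        -0.02557  -0.01279   0.03836   0.02557
  E         0.04714   0.06572   0.08355     1.733
  solve Keq expr → x = 0.01279; check Q = 11.99
Then change container volume by factor 0.5 (V_new/V_old).
Step 2:
                  L         D         C         X
  I         0.09427    0.1314    0.1671     3.465
  C         0.02586   0.01293   -0.0388  -0.02586
  E          0.1201    0.1444    0.1283     3.439
  solve Keq expr → x = -0.01293; check Q = 11.99

[D]_eq = 0.1444 M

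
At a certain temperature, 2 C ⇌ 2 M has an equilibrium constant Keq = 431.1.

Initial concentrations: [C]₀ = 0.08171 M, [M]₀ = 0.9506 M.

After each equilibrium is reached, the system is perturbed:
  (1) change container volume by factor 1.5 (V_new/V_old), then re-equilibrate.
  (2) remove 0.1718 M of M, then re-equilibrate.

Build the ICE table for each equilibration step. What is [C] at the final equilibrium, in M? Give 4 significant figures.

Q₀ = 135.3 vs Keq = 431.1 ⇒ Q<K, forward
Step 1:
                  C         M
  Initial   0.08171    0.9506
  Change   -0.03428   0.03428
  Equil     0.04743    0.9849
  solve Keq expr → x = 0.01714; check Q = 431.1
Then change container volume by factor 1.5 (V_new/V_old).
Step 2:
                  C         M
  Initial   0.03162    0.6566
  Change          0         0
  Equil     0.03162    0.6566
  solve Keq expr → x = 0; check Q = 431.1
Then remove 0.1718 M of M.
Step 3:
                  C         M
  Initial   0.03162    0.4848
  Change  -0.007894  0.007894
  Equil     0.02373    0.4927
  solve Keq expr → x = 0.003947; check Q = 431.1

[C]_eq = 0.02373 M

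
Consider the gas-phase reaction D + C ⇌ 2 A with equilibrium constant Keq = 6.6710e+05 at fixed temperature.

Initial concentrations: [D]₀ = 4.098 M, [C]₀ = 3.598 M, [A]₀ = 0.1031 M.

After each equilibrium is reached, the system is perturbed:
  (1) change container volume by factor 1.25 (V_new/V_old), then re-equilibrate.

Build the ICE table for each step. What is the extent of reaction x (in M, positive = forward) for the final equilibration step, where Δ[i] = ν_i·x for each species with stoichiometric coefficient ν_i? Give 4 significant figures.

Q₀ = 7.2092e-04 vs Keq = 6.6710e+05 ⇒ Q<K, forward
Step 1:
                    D           C           A
  I             4.098       3.598      0.1031
  C            -3.598      -3.598       7.196
  E            0.5002  1.5966e-04       7.299
  solve Keq expr → x = 3.598; check Q = 6.6710e+05
Then change container volume by factor 1.25 (V_new/V_old).
Step 2:
                    D           C           A
  I            0.4001  1.2773e-04       5.839
  C                 0           0           0
  E            0.4001  1.2773e-04       5.839
  solve Keq expr → x = 0; check Q = 6.6710e+05

x = 0 M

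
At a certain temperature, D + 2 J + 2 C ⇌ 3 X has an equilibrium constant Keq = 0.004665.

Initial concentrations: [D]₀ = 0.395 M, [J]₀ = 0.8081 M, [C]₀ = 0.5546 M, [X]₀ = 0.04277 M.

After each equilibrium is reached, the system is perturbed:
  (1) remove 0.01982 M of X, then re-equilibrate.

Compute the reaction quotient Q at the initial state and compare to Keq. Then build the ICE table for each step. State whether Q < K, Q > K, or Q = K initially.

Q₀ = 9.8612e-04 vs Keq = 0.004665 ⇒ Q<K, forward
Step 1:
                  D         J         C         X
  Initial     0.395    0.8081    0.5546   0.04277
  Change  -0.008668  -0.01734  -0.01734     0.026
  Equil      0.3863    0.7908    0.5373   0.06877
  solve Keq expr → x = 0.008668; check Q = 0.004665
Then remove 0.01982 M of X.
Step 2:
                  D         J         C         X
  Initial    0.3863    0.7908    0.5373   0.04895
  Change  -0.005927  -0.01185  -0.01185   0.01778
  Equil      0.3804    0.7789    0.5254   0.06674
  solve Keq expr → x = 0.005927; check Q = 0.004665

Q₀ = 9.8612e-04; Q < K (proceeds forward)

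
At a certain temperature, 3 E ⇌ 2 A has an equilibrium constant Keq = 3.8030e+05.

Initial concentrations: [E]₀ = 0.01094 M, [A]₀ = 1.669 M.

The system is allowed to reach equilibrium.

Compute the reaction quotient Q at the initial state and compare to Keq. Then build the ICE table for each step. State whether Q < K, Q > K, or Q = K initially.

Q₀ = 2.1275e+06; Q > K (proceeds reverse)

Q₀ = 2.1275e+06 vs Keq = 3.8030e+05 ⇒ Q>K, reverse
Step 1:
                    E           A
  Initial     0.01094       1.669
  Change     0.008437   -0.005625
  Equil       0.01938       1.663
  solve Keq expr → x = -0.002812; check Q = 3.8030e+05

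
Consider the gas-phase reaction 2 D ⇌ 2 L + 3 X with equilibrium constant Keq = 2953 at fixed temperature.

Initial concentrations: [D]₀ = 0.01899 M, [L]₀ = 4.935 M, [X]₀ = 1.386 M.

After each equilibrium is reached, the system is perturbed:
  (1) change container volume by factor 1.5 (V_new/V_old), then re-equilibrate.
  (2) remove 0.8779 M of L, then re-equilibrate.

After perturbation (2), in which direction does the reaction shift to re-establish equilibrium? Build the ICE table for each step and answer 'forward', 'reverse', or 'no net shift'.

Q₀ = 1.7981e+05 vs Keq = 2953 ⇒ Q>K, reverse
Step 1:
                    D           L           X
  Initial     0.01899       4.935       1.386
  Change       0.1026     -0.1026     -0.1539
  Equil        0.1216       4.832       1.232
  solve Keq expr → x = -0.05131; check Q = 2953
Then change container volume by factor 1.5 (V_new/V_old).
Step 2:
                    D           L           X
  Initial     0.08108       3.222      0.8214
  Change     -0.03247     0.03247     0.04871
  Equil        0.0486       3.254      0.8701
  solve Keq expr → x = 0.01624; check Q = 2953
Then remove 0.8779 M of L.
Step 3:
                    D           L           X
  Initial      0.0486       2.376      0.8701
  Change     -0.01184     0.01184     0.01776
  Equil       0.03676       2.388      0.8878
  solve Keq expr → x = 0.005919; check Q = 2953

Direction: forward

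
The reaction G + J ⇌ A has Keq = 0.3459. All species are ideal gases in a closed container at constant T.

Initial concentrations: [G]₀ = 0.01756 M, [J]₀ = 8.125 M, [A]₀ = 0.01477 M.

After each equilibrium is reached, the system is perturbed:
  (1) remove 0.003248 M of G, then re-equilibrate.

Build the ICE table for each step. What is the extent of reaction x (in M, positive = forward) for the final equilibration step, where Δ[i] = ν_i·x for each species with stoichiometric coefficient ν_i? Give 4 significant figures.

x = -0.002393 M

Q₀ = 0.1035 vs Keq = 0.3459 ⇒ Q<K, forward
Step 1:
                   G          J          A
  init       0.01756      8.125    0.01477
  Δ        -0.009068  -0.009068   0.009068
  eq        0.008492      8.116    0.02384
  solve Keq expr → x = 0.009068; check Q = 0.3459
Then remove 0.003248 M of G.
Step 2:
                   G          J          A
  init      0.005244      8.116    0.02384
  Δ         0.002393   0.002393  -0.002393
  eq        0.007637      8.118    0.02145
  solve Keq expr → x = -0.002393; check Q = 0.3459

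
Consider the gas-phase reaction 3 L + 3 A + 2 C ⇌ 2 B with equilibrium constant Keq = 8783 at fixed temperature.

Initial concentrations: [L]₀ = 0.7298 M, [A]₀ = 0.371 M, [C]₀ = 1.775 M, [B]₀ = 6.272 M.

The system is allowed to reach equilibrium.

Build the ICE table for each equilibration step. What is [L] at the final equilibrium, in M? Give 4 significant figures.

Q₀ = 629 vs Keq = 8783 ⇒ Q<K, forward
Step 1:
                    L           A           C           B
  init         0.7298       0.371       1.775       6.272
  Δ           -0.1621     -0.1621     -0.1081      0.1081
  eq           0.5677      0.2089       1.667        6.38
  solve Keq expr → x = 0.05403; check Q = 8783

[L]_eq = 0.5677 M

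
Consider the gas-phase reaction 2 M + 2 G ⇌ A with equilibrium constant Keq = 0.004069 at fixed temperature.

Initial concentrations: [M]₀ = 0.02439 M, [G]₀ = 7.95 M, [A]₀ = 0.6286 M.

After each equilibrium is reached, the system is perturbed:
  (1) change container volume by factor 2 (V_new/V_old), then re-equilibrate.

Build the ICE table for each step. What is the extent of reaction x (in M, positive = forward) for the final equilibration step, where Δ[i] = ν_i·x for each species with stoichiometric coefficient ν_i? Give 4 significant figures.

x = -0.08172 M

Q₀ = 16.72 vs Keq = 0.004069 ⇒ Q>K, reverse
Step 1:
                  M         G         A
  init      0.02439      7.95    0.6286
  Δ          0.8158    0.8158   -0.4079
  eq         0.8402     8.766    0.2207
  solve Keq expr → x = -0.4079; check Q = 0.004069
Then change container volume by factor 2 (V_new/V_old).
Step 2:
                  M         G         A
  init       0.4201     4.383    0.1104
  Δ          0.1634    0.1634  -0.08172
  eq         0.5835     4.546   0.02864
  solve Keq expr → x = -0.08172; check Q = 0.004069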